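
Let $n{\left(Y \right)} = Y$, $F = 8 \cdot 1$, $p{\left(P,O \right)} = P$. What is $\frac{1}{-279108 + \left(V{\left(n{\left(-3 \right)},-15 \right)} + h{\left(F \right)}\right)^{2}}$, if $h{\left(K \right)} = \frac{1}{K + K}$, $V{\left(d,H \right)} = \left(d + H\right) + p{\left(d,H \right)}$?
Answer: $- \frac{256}{71339423} \approx -3.5885 \cdot 10^{-6}$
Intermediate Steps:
$F = 8$
$V{\left(d,H \right)} = H + 2 d$ ($V{\left(d,H \right)} = \left(d + H\right) + d = \left(H + d\right) + d = H + 2 d$)
$h{\left(K \right)} = \frac{1}{2 K}$
$\frac{1}{-279108 + \left(V{\left(n{\left(-3 \right)},-15 \right)} + h{\left(F \right)}\right)^{2}} = \frac{1}{-279108 + \left(\left(-15 + 2 \left(-3\right)\right) + \frac{1}{2 \cdot 8}\right)^{2}} = \frac{1}{-279108 + \left(\left(-15 - 6\right) + \frac{1}{2} \cdot \frac{1}{8}\right)^{2}} = \frac{1}{-279108 + \left(-21 + \frac{1}{16}\right)^{2}} = \frac{1}{-279108 + \left(- \frac{335}{16}\right)^{2}} = \frac{1}{-279108 + \frac{112225}{256}} = \frac{1}{- \frac{71339423}{256}} = - \frac{256}{71339423}$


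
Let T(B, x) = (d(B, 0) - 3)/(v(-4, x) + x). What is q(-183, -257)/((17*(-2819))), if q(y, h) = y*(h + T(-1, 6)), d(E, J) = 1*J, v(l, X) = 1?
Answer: -19398/19733 ≈ -0.98302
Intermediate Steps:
d(E, J) = J
T(B, x) = -3/(1 + x) (T(B, x) = (0 - 3)/(1 + x) = -3/(1 + x))
q(y, h) = y*(-3/7 + h) (q(y, h) = y*(h - 3/(1 + 6)) = y*(h - 3/7) = y*(-3/7 + h))
q(-183, -257)/((17*(-2819))) = ((⅐)*(-183)*(-3 + 7*(-257)))/((17*(-2819))) = ((⅐)*(-183)*(-3 - 1799))/(-47923) = ((⅐)*(-183)*(-1802))*(-1/47923) = (329766/7)*(-1/47923) = -19398/19733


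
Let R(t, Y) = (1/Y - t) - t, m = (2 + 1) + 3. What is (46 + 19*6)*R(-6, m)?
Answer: 5840/3 ≈ 1946.7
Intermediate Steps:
m = 6 (m = 3 + 3 = 6)
R(t, Y) = 1/Y - 2*t
(46 + 19*6)*R(-6, m) = (46 + 19*6)*(1/6 - 2*(-6)) = (46 + 114)*(⅙ + 12) = 160*(73/6) = 5840/3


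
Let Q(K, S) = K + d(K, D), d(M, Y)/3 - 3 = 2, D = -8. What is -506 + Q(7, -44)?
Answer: -484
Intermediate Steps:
d(M, Y) = 15 (d(M, Y) = 9 + 3*2 = 9 + 6 = 15)
Q(K, S) = 15 + K (Q(K, S) = K + 15 = 15 + K)
-506 + Q(7, -44) = -506 + (15 + 7) = -506 + 22 = -484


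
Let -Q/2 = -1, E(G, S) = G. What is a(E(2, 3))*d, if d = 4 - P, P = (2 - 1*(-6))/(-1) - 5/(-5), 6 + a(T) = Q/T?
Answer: -55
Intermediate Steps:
Q = 2 (Q = -2*(-1) = 2)
a(T) = -6 + 2/T
P = -7 (P = (2 + 6)*(-1) - 5*(-⅕) = 8*(-1) + 1 = -8 + 1 = -7)
d = 11 (d = 4 - 1*(-7) = 4 + 7 = 11)
a(E(2, 3))*d = (-6 + 2/2)*11 = (-6 + 2*(½))*11 = (-6 + 1)*11 = -5*11 = -55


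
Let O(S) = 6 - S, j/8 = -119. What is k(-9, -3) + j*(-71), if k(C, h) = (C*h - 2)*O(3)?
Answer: 67667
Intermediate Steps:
j = -952 (j = 8*(-119) = -952)
k(C, h) = -6 + 3*C*h (k(C, h) = (C*h - 2)*(6 - 1*3) = (-2 + C*h)*(6 - 3) = (-2 + C*h)*3 = -6 + 3*C*h)
k(-9, -3) + j*(-71) = (-6 + 3*(-9)*(-3)) - 952*(-71) = (-6 + 81) + 67592 = 75 + 67592 = 67667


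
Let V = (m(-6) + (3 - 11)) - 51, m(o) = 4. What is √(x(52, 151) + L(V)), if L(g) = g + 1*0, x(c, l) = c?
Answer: I*√3 ≈ 1.732*I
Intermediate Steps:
V = -55 (V = (4 + (3 - 11)) - 51 = (4 - 8) - 51 = -4 - 51 = -55)
L(g) = g (L(g) = g + 0 = g)
√(x(52, 151) + L(V)) = √(52 - 55) = √(-3) = I*√3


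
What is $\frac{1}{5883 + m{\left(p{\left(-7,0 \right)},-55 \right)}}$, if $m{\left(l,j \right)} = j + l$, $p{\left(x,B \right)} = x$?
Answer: $\frac{1}{5821} \approx 0.00017179$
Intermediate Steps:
$\frac{1}{5883 + m{\left(p{\left(-7,0 \right)},-55 \right)}} = \frac{1}{5883 - 62} = \frac{1}{5821}$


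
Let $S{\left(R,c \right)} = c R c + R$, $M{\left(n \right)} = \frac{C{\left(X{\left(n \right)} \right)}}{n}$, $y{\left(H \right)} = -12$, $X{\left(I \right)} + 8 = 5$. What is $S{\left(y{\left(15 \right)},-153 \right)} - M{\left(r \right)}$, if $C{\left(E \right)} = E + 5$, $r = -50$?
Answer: $- \frac{7022999}{25} \approx -2.8092 \cdot 10^{5}$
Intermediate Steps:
$X{\left(I \right)} = -3$ ($X{\left(I \right)} = -8 + 5 = -3$)
$C{\left(E \right)} = 5 + E$
$M{\left(n \right)} = \frac{2}{n}$ ($M{\left(n \right)} = \frac{5 - 3}{n} = \frac{2}{n}$)
$S{\left(R,c \right)} = R + R c^{2}$ ($S{\left(R,c \right)} = R c c + R = R c^{2} + R = R + R c^{2}$)
$S{\left(y{\left(15 \right)},-153 \right)} - M{\left(r \right)} = - 12 \left(1 + \left(-153\right)^{2}\right) - \frac{2}{-50} = - 12 \left(1 + 23409\right) - 2 \left(- \frac{1}{50}\right) = \left(-12\right) 23410 - - \frac{1}{25} = -280920 + \frac{1}{25} = - \frac{7022999}{25}$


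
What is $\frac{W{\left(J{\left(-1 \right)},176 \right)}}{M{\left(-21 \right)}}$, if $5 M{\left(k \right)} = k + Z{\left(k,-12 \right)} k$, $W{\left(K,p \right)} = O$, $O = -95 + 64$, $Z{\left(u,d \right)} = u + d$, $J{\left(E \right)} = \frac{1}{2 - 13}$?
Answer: $- \frac{155}{672} \approx -0.23065$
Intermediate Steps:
$J{\left(E \right)} = - \frac{1}{11}$ ($J{\left(E \right)} = \frac{1}{-11} = - \frac{1}{11}$)
$Z{\left(u,d \right)} = d + u$
$O = -31$
$W{\left(K,p \right)} = -31$
$M{\left(k \right)} = \frac{k}{5} + \frac{k \left(-12 + k\right)}{5}$ ($M{\left(k \right)} = \frac{k + \left(-12 + k\right) k}{5} = \frac{k + k \left(-12 + k\right)}{5} = \frac{k}{5} + \frac{k \left(-12 + k\right)}{5}$)
$\frac{W{\left(J{\left(-1 \right)},176 \right)}}{M{\left(-21 \right)}} = - \frac{31}{\frac{1}{5} \left(-21\right) \left(-11 - 21\right)} = - \frac{31}{\frac{1}{5} \left(-21\right) \left(-32\right)} = - \frac{31}{\frac{672}{5}} = \left(-31\right) \frac{5}{672} = - \frac{155}{672}$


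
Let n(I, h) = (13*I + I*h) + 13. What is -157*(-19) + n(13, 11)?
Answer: 3308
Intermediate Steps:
n(I, h) = 13 + 13*I + I*h
-157*(-19) + n(13, 11) = -157*(-19) + (13 + 13*13 + 13*11) = 2983 + (13 + 169 + 143) = 2983 + 325 = 3308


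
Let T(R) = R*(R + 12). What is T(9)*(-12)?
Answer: -2268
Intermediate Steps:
T(R) = R*(12 + R)
T(9)*(-12) = (9*(12 + 9))*(-12) = (9*21)*(-12) = 189*(-12) = -2268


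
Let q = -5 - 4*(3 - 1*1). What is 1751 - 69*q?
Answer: 2648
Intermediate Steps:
q = -13 (q = -5 - 4*(3 - 1) = -5 - 4*2 = -5 - 8 = -13)
1751 - 69*q = 1751 - 69*(-13) = 1751 + 897 = 2648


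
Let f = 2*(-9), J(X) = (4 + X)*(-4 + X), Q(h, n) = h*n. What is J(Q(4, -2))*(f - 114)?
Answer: -6336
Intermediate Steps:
J(X) = (-4 + X)*(4 + X)
f = -18
J(Q(4, -2))*(f - 114) = (-16 + (4*(-2))²)*(-18 - 114) = (-16 + (-8)²)*(-132) = (-16 + 64)*(-132) = 48*(-132) = -6336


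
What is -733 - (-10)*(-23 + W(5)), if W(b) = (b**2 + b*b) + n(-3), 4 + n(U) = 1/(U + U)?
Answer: -1514/3 ≈ -504.67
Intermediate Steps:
n(U) = -4 + 1/(2*U) (n(U) = -4 + 1/(U + U) = -4 + 1/(2*U))
W(b) = -25/6 + 2*b**2 (W(b) = (b**2 + b*b) + (-4 + (1/2)/(-3)) = (b**2 + b**2) + (-4 + (1/2)*(-1/3)) = 2*b**2 + (-4 - 1/6) = 2*b**2 - 25/6 = -25/6 + 2*b**2)
-733 - (-10)*(-23 + W(5)) = -733 - (-10)*(-23 + (-25/6 + 2*5**2)) = -733 - (-10)*(-23 + (-25/6 + 2*25)) = -733 - (-10)*(-23 + (-25/6 + 50)) = -733 - (-10)*(-23 + 275/6) = -733 - (-10)*137/6 = -733 - 1*(-685/3) = -733 + 685/3 = -1514/3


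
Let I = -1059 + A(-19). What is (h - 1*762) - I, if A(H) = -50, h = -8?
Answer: 339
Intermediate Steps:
I = -1109 (I = -1059 - 50 = -1109)
(h - 1*762) - I = (-8 - 1*762) - 1*(-1109) = (-8 - 762) + 1109 = -770 + 1109 = 339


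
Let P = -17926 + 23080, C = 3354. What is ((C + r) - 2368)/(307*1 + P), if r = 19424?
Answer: 20410/5461 ≈ 3.7374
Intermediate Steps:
P = 5154
((C + r) - 2368)/(307*1 + P) = ((3354 + 19424) - 2368)/(307*1 + 5154) = (22778 - 2368)/(307 + 5154) = 20410/5461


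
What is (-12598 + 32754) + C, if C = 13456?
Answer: 33612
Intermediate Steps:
(-12598 + 32754) + C = (-12598 + 32754) + 13456 = 20156 + 13456 = 33612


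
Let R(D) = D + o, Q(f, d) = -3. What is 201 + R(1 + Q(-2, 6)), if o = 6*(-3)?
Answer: 181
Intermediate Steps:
o = -18
R(D) = -18 + D (R(D) = D - 18 = -18 + D)
201 + R(1 + Q(-2, 6)) = 201 + (-18 + (1 - 3)) = 201 + (-18 - 2) = 201 - 20 = 181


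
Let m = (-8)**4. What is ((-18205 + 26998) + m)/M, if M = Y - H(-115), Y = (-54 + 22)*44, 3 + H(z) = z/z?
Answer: -12889/1406 ≈ -9.1671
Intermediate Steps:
m = 4096
H(z) = -2 (H(z) = -3 + z/z = -3 + 1 = -2)
Y = -1408 (Y = -32*44 = -1408)
M = -1406 (M = -1408 - 1*(-2) = -1408 + 2 = -1406)
((-18205 + 26998) + m)/M = ((-18205 + 26998) + 4096)/(-1406) = (8793 + 4096)*(-1/1406) = 12889*(-1/1406) = -12889/1406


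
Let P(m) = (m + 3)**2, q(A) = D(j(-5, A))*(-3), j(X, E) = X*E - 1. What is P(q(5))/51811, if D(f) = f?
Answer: 6561/51811 ≈ 0.12663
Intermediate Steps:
j(X, E) = -1 + E*X (j(X, E) = E*X - 1 = -1 + E*X)
q(A) = 3 + 15*A (q(A) = (-1 + A*(-5))*(-3) = (-1 - 5*A)*(-3) = 3 + 15*A)
P(m) = (3 + m)**2
P(q(5))/51811 = (3 + (3 + 15*5))**2/51811 = (3 + (3 + 75))**2*(1/51811) = (3 + 78)**2*(1/51811) = 81**2*(1/51811) = 6561*(1/51811) = 6561/51811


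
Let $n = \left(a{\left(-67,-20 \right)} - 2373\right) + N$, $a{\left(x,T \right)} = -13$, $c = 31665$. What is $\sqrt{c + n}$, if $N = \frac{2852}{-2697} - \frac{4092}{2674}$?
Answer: $\frac{\sqrt{396113070975405}}{116319} \approx 171.1$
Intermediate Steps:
$N = - \frac{301006}{116319}$ ($N = 2852 \left(- \frac{1}{2697}\right) - \frac{2046}{1337} = - \frac{92}{87} - \frac{2046}{1337} = - \frac{301006}{116319} \approx -2.5878$)
$n = - \frac{277838140}{116319}$ ($n = \left(-13 - 2373\right) - \frac{301006}{116319} = -2386 - \frac{301006}{116319} = - \frac{277838140}{116319} \approx -2388.6$)
$\sqrt{c + n} = \sqrt{31665 - \frac{277838140}{116319}} = \sqrt{\frac{3405402995}{116319}} = \frac{\sqrt{396113070975405}}{116319}$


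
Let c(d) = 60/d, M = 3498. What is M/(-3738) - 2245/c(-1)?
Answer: 272731/7476 ≈ 36.481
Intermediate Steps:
M/(-3738) - 2245/c(-1) = 3498/(-3738) - 2245/(60/(-1)) = 3498*(-1/3738) - 2245/(60*(-1)) = -583/623 - 2245/(-60) = -583/623 - 2245*(-1/60) = -583/623 + 449/12 = 272731/7476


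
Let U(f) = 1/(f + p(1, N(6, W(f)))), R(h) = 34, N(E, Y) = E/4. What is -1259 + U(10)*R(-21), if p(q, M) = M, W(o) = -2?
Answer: -28889/23 ≈ -1256.0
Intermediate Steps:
N(E, Y) = E/4 (N(E, Y) = E*(¼) = E/4)
U(f) = 1/(3/2 + f) (U(f) = 1/(f + (¼)*6) = 1/(f + 3/2) = 1/(3/2 + f))
-1259 + U(10)*R(-21) = -1259 + (2/(3 + 2*10))*34 = -1259 + (2/(3 + 20))*34 = -1259 + (2/23)*34 = -1259 + 68/23 = -28889/23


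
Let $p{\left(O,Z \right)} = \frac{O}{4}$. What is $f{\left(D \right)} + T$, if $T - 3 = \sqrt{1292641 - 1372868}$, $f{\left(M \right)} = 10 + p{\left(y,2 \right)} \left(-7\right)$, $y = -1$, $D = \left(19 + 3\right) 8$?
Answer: $\frac{59}{4} + i \sqrt{80227} \approx 14.75 + 283.24 i$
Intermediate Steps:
$D = 176$ ($D = 22 \cdot 8 = 176$)
$p{\left(O,Z \right)} = \frac{O}{4}$ ($p{\left(O,Z \right)} = O \frac{1}{4} = \frac{O}{4}$)
$f{\left(M \right)} = \frac{47}{4}$ ($f{\left(M \right)} = 10 + \frac{1}{4} \left(-1\right) \left(-7\right) = 10 - - \frac{7}{4} = 10 + \frac{7}{4} = \frac{47}{4}$)
$T = 3 + i \sqrt{80227}$ ($T = 3 + \sqrt{1292641 - 1372868} = 3 + \sqrt{-80227} = 3 + i \sqrt{80227} \approx 3.0 + 283.24 i$)
$f{\left(D \right)} + T = \frac{47}{4} + \left(3 + i \sqrt{80227}\right) = \frac{59}{4} + i \sqrt{80227}$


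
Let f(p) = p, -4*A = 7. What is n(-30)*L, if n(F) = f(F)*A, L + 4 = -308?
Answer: -16380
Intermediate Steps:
A = -7/4 (A = -¼*7 = -7/4 ≈ -1.7500)
L = -312 (L = -4 - 308 = -312)
n(F) = -7*F/4 (n(F) = F*(-7/4) = -7*F/4)
n(-30)*L = -7/4*(-30)*(-312) = (105/2)*(-312) = -16380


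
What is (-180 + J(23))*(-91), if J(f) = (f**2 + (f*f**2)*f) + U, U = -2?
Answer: -25497108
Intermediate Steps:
J(f) = -2 + f**2 + f**4 (J(f) = (f**2 + (f*f**2)*f) - 2 = (f**2 + f**3*f) - 2 = (f**2 + f**4) - 2 = -2 + f**2 + f**4)
(-180 + J(23))*(-91) = (-180 + (-2 + 23**2 + 23**4))*(-91) = (-180 + (-2 + 529 + 279841))*(-91) = (-180 + 280368)*(-91) = 280188*(-91) = -25497108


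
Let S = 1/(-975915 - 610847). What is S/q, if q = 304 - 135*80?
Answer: 1/16654653952 ≈ 6.0043e-11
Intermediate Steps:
q = -10496 (q = 304 - 10800 = -10496)
S = -1/1586762 (S = 1/(-1586762) = -1/1586762 ≈ -6.3021e-7)
S/q = -1/1586762/(-10496) = -1/1586762*(-1/10496) = 1/16654653952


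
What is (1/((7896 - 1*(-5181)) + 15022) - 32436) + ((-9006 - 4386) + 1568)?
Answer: -1243661739/28099 ≈ -44260.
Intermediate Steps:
(1/((7896 - 1*(-5181)) + 15022) - 32436) + ((-9006 - 4386) + 1568) = (1/((7896 + 5181) + 15022) - 32436) + (-13392 + 1568) = (1/(13077 + 15022) - 32436) - 11824 = (1/28099 - 32436) - 11824 = -911419163/28099 - 11824 = -1243661739/28099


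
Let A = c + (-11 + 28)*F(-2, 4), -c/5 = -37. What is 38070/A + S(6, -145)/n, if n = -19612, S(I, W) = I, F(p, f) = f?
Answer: 373313661/2480918 ≈ 150.47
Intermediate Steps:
c = 185 (c = -5*(-37) = 185)
A = 253 (A = 185 + (-11 + 28)*4 = 185 + 17*4 = 185 + 68 = 253)
38070/A + S(6, -145)/n = 38070/253 + 6/(-19612) = 38070*(1/253) + 6*(-1/19612) = 38070/253 - 3/9806 = 373313661/2480918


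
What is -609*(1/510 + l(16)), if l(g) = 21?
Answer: -2174333/170 ≈ -12790.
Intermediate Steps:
-609*(1/510 + l(16)) = -609*(1/510 + 21) = -609*10711/510 = -2174333/170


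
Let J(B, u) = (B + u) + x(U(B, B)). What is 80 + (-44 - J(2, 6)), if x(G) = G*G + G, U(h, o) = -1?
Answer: 28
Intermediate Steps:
x(G) = G + G² (x(G) = G² + G = G + G²)
J(B, u) = B + u (J(B, u) = (B + u) - (1 - 1) = (B + u) - 1*0 = (B + u) + 0 = B + u)
80 + (-44 - J(2, 6)) = 80 + (-44 - (2 + 6)) = 80 + (-44 - 1*8) = 80 + (-44 - 8) = 80 - 52 = 28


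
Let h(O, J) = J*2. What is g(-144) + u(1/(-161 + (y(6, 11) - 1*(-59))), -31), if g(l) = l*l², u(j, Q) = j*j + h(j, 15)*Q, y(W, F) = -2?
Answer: -32306461823/10816 ≈ -2.9869e+6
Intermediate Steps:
h(O, J) = 2*J
u(j, Q) = j² + 30*Q (u(j, Q) = j*j + (2*15)*Q = j² + 30*Q)
g(l) = l³
g(-144) + u(1/(-161 + (y(6, 11) - 1*(-59))), -31) = (-144)³ + ((1/(-161 + (-2 - 1*(-59))))² + 30*(-31)) = -2985984 + ((1/(-161 + (-2 + 59)))² - 930) = -2985984 + ((1/(-161 + 57))² - 930) = -2985984 + ((1/(-104))² - 930) = -2985984 + ((-1/104)² - 930) = -2985984 + (1/10816 - 930) = -2985984 - 10058879/10816 = -32306461823/10816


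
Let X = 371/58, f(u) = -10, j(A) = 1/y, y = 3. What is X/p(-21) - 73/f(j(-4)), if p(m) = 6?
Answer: 14557/1740 ≈ 8.3661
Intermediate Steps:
j(A) = 1/3
X = 371/58 (X = 371*(1/58) = 371/58 ≈ 6.3966)
X/p(-21) - 73/f(j(-4)) = (371/58)/6 - 73/(-10) = (371/58)*(1/6) - 73*(-1/10) = 371/348 + 73/10 = 14557/1740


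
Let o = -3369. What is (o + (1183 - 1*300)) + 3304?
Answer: 818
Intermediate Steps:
(o + (1183 - 1*300)) + 3304 = (-3369 + (1183 - 1*300)) + 3304 = (-3369 + (1183 - 300)) + 3304 = (-3369 + 883) + 3304 = -2486 + 3304 = 818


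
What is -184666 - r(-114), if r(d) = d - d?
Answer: -184666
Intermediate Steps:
r(d) = 0
-184666 - r(-114) = -184666 - 1*0 = -184666 + 0 = -184666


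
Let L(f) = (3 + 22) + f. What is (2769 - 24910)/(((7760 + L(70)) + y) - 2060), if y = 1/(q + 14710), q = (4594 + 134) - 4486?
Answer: -331052232/86646841 ≈ -3.8207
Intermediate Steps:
L(f) = 25 + f
q = 242 (q = 4728 - 4486 = 242)
y = 1/14952 (y = 1/(242 + 14710) = 1/14952 ≈ 6.6881e-5)
(2769 - 24910)/(((7760 + L(70)) + y) - 2060) = (2769 - 24910)/(((7760 + (25 + 70)) + 1/14952) - 2060) = -22141/(((7760 + 95) + 1/14952) - 2060) = -22141/((7855 + 1/14952) - 2060) = -22141/(117447961/14952 - 2060) = -22141/86646841/14952 = -22141*14952/86646841 = -331052232/86646841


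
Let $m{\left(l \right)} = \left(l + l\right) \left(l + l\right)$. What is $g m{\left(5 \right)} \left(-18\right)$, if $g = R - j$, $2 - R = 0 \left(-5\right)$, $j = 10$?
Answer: $14400$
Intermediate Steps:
$m{\left(l \right)} = 4 l^{2}$ ($m{\left(l \right)} = 2 l 2 l = 4 l^{2}$)
$R = 2$ ($R = 2 - 0 \left(-5\right) = 2 - 0 = 2 + 0 = 2$)
$g = -8$ ($g = 2 - 10 = -8$)
$g m{\left(5 \right)} \left(-18\right) = - 8 \cdot 4 \cdot 5^{2} \left(-18\right) = - 8 \cdot 4 \cdot 25 \left(-18\right) = \left(-8\right) 100 \left(-18\right) = \left(-800\right) \left(-18\right) = 14400$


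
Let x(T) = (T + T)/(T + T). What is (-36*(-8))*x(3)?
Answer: 288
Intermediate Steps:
x(T) = 1 (x(T) = (2*T)/((2*T)) = (2*T)*(1/(2*T)) = 1)
(-36*(-8))*x(3) = -36*(-8)*1 = 288*1 = 288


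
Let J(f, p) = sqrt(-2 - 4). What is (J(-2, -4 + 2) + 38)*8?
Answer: 304 + 8*I*sqrt(6) ≈ 304.0 + 19.596*I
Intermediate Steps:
J(f, p) = I*sqrt(6) (J(f, p) = sqrt(-6) = I*sqrt(6))
(J(-2, -4 + 2) + 38)*8 = (I*sqrt(6) + 38)*8 = (38 + I*sqrt(6))*8 = 304 + 8*I*sqrt(6)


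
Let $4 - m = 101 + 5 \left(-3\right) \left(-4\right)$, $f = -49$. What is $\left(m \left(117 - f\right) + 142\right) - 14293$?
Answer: $-40213$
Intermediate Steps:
$m = -157$ ($m = 4 - \left(101 + 5 \left(-3\right) \left(-4\right)\right) = 4 - \left(101 - -60\right) = 4 - \left(101 + 60\right) = 4 - 161 = -157$)
$\left(m \left(117 - f\right) + 142\right) - 14293 = \left(- 157 \left(117 - -49\right) + 142\right) - 14293 = \left(- 157 \left(117 + 49\right) + 142\right) - 14293 = \left(\left(-157\right) 166 + 142\right) - 14293 = \left(-26062 + 142\right) - 14293 = -25920 - 14293 = -40213$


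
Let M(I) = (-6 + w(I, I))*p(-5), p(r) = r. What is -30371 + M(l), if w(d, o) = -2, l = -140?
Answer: -30331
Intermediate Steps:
M(I) = 40 (M(I) = (-6 - 2)*(-5) = -8*(-5) = 40)
-30371 + M(l) = -30371 + 40 = -30331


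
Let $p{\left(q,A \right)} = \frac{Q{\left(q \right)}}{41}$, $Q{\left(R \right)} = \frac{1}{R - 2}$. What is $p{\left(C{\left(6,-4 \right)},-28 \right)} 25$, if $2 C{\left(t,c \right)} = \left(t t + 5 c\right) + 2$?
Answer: $\frac{25}{287} \approx 0.087108$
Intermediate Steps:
$Q{\left(R \right)} = \frac{1}{-2 + R}$
$C{\left(t,c \right)} = 1 + \frac{t^{2}}{2} + \frac{5 c}{2}$ ($C{\left(t,c \right)} = \frac{\left(t t + 5 c\right) + 2}{2} = \frac{\left(t^{2} + 5 c\right) + 2}{2} = \frac{2 + t^{2} + 5 c}{2} = 1 + \frac{t^{2}}{2} + \frac{5 c}{2}$)
$p{\left(q,A \right)} = \frac{1}{41 \left(-2 + q\right)}$ ($p{\left(q,A \right)} = \frac{1}{\left(-2 + q\right) 41} = \frac{1}{-2 + q} \frac{1}{41} = \frac{1}{41 \left(-2 + q\right)}$)
$p{\left(C{\left(6,-4 \right)},-28 \right)} 25 = \frac{1}{41 \left(-2 + \left(1 + \frac{6^{2}}{2} + \frac{5}{2} \left(-4\right)\right)\right)} 25 = \frac{1}{41 \left(-2 + \left(1 + \frac{1}{2} \cdot 36 - 10\right)\right)} 25 = \frac{1}{41 \left(-2 + \left(1 + 18 - 10\right)\right)} 25 = \frac{1}{41 \left(-2 + 9\right)} 25 = \frac{1}{41 \cdot 7} \cdot 25 = \frac{1}{41} \cdot \frac{1}{7} \cdot 25 = \frac{1}{287} \cdot 25 = \frac{25}{287}$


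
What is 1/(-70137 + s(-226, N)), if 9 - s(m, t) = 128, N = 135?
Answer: -1/70256 ≈ -1.4234e-5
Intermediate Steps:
s(m, t) = -119 (s(m, t) = 9 - 1*128 = 9 - 128 = -119)
1/(-70137 + s(-226, N)) = 1/(-70137 - 119) = 1/(-70256) = -1/70256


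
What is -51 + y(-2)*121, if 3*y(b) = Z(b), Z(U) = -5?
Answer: -758/3 ≈ -252.67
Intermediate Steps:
y(b) = -5/3 (y(b) = (⅓)*(-5) = -5/3)
-51 + y(-2)*121 = -51 - 5/3*121 = -51 - 605/3 = -758/3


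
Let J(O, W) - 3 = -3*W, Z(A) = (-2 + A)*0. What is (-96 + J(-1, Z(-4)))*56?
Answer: -5208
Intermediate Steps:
Z(A) = 0
J(O, W) = 3 - 3*W
(-96 + J(-1, Z(-4)))*56 = (-96 + (3 - 3*0))*56 = (-96 + (3 + 0))*56 = (-96 + 3)*56 = -93*56 = -5208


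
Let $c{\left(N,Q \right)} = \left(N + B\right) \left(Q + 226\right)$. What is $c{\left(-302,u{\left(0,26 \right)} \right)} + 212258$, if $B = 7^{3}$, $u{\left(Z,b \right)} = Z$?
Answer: $221524$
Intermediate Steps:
$B = 343$
$c{\left(N,Q \right)} = \left(226 + Q\right) \left(343 + N\right)$ ($c{\left(N,Q \right)} = \left(N + 343\right) \left(Q + 226\right) = \left(343 + N\right) \left(226 + Q\right) = \left(226 + Q\right) \left(343 + N\right)$)
$c{\left(-302,u{\left(0,26 \right)} \right)} + 212258 = \left(77518 + 226 \left(-302\right) + 343 \cdot 0 - 0\right) + 212258 = \left(77518 - 68252 + 0 + 0\right) + 212258 = 9266 + 212258 = 221524$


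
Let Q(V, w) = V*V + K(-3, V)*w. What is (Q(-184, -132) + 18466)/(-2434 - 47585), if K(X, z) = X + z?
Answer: -77006/50019 ≈ -1.5395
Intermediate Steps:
Q(V, w) = V**2 + w*(-3 + V) (Q(V, w) = V*V + (-3 + V)*w = V**2 + w*(-3 + V))
(Q(-184, -132) + 18466)/(-2434 - 47585) = (((-184)**2 - 132*(-3 - 184)) + 18466)/(-2434 - 47585) = ((33856 - 132*(-187)) + 18466)/(-50019) = ((33856 + 24684) + 18466)*(-1/50019) = (58540 + 18466)*(-1/50019) = 77006*(-1/50019) = -77006/50019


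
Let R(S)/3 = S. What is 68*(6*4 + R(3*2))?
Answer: 2856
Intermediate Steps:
R(S) = 3*S
68*(6*4 + R(3*2)) = 68*(6*4 + 3*(3*2)) = 68*(24 + 3*6) = 68*(24 + 18) = 68*42 = 2856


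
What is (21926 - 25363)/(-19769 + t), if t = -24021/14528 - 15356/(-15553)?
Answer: 776603843008/4467034816341 ≈ 0.17385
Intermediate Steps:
t = -150506645/225953984 (t = -24021*1/14528 - 15356*(-1/15553) = -24021/14528 + 15356/15553 = -150506645/225953984 ≈ -0.66609)
(21926 - 25363)/(-19769 + t) = (21926 - 25363)/(-19769 - 150506645/225953984) = -3437/(-4467034816341/225953984) = -3437*(-225953984/4467034816341) = 776603843008/4467034816341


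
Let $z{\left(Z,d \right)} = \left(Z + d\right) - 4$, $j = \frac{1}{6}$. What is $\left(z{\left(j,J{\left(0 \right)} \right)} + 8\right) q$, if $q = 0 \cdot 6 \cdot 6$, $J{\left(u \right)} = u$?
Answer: $0$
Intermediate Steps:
$j = \frac{1}{6} \approx 0.16667$
$q = 0$ ($q = 0 \cdot 6 = 0$)
$z{\left(Z,d \right)} = -4 + Z + d$
$\left(z{\left(j,J{\left(0 \right)} \right)} + 8\right) q = \left(\left(-4 + \frac{1}{6} + 0\right) + 8\right) 0 = \left(- \frac{23}{6} + 8\right) 0 = \frac{25}{6} \cdot 0 = 0$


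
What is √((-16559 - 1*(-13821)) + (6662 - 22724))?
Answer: 20*I*√47 ≈ 137.11*I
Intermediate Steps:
√((-16559 - 1*(-13821)) + (6662 - 22724)) = √((-16559 + 13821) - 16062) = √(-2738 - 16062) = √(-18800) = 20*I*√47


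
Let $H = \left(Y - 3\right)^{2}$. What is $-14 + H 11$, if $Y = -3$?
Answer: $382$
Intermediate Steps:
$H = 36$ ($H = \left(-3 - 3\right)^{2} = \left(-6\right)^{2} = 36$)
$-14 + H 11 = -14 + 36 \cdot 11 = -14 + 396 = 382$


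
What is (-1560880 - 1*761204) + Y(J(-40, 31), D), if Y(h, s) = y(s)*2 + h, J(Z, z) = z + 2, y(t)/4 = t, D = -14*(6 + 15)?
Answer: -2324403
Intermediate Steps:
D = -294 (D = -14*21 = -294)
y(t) = 4*t
J(Z, z) = 2 + z
Y(h, s) = h + 8*s (Y(h, s) = (4*s)*2 + h = 8*s + h = h + 8*s)
(-1560880 - 1*761204) + Y(J(-40, 31), D) = (-1560880 - 1*761204) + ((2 + 31) + 8*(-294)) = (-1560880 - 761204) + (33 - 2352) = -2322084 - 2319 = -2324403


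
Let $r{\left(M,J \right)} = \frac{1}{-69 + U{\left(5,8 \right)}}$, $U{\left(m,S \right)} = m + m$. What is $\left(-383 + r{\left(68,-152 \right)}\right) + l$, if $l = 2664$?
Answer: $\frac{134578}{59} \approx 2281.0$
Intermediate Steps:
$U{\left(m,S \right)} = 2 m$
$r{\left(M,J \right)} = - \frac{1}{59}$ ($r{\left(M,J \right)} = \frac{1}{-69 + 2 \cdot 5} = \frac{1}{-69 + 10} = \frac{1}{-59} = - \frac{1}{59}$)
$\left(-383 + r{\left(68,-152 \right)}\right) + l = \left(-383 - \frac{1}{59}\right) + 2664 = - \frac{22598}{59} + 2664 = \frac{134578}{59}$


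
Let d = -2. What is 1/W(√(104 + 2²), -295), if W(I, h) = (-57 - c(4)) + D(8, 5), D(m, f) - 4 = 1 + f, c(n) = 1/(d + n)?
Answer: -2/95 ≈ -0.021053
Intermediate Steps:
c(n) = 1/(-2 + n)
D(m, f) = 5 + f (D(m, f) = 4 + (1 + f) = 5 + f)
W(I, h) = -95/2 (W(I, h) = (-57 - 1/(-2 + 4)) + (5 + 5) = (-57 - 1/2) + 10 = (-57 - 1*½) + 10 = (-57 - ½) + 10 = -115/2 + 10 = -95/2)
1/W(√(104 + 2²), -295) = 1/(-95/2) = -2/95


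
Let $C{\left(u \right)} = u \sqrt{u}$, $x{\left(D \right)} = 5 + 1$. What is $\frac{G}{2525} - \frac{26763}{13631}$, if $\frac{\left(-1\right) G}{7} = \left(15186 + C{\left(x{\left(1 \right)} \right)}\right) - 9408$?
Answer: $- \frac{618896001}{34418275} - \frac{42 \sqrt{6}}{2525} \approx -18.022$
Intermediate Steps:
$x{\left(D \right)} = 6$
$C{\left(u \right)} = u^{\frac{3}{2}}$
$G = -40446 - 42 \sqrt{6}$ ($G = - 7 \left(\left(15186 + 6^{\frac{3}{2}}\right) - 9408\right) = - 7 \left(\left(15186 + 6 \sqrt{6}\right) - 9408\right) = - 7 \left(5778 + 6 \sqrt{6}\right) = -40446 - 42 \sqrt{6} \approx -40549.0$)
$\frac{G}{2525} - \frac{26763}{13631} = \frac{-40446 - 42 \sqrt{6}}{2525} - \frac{26763}{13631} = \left(-40446 - 42 \sqrt{6}\right) \frac{1}{2525} - \frac{26763}{13631} = \left(- \frac{40446}{2525} - \frac{42 \sqrt{6}}{2525}\right) - \frac{26763}{13631} = - \frac{618896001}{34418275} - \frac{42 \sqrt{6}}{2525}$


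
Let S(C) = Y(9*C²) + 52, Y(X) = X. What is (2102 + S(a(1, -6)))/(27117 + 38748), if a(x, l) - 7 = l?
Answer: 721/21955 ≈ 0.032840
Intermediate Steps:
a(x, l) = 7 + l
S(C) = 52 + 9*C² (S(C) = 9*C² + 52 = 52 + 9*C²)
(2102 + S(a(1, -6)))/(27117 + 38748) = (2102 + (52 + 9*(7 - 6)²))/(27117 + 38748) = (2102 + (52 + 9*1²))/65865 = (2102 + (52 + 9*1))*(1/65865) = (2102 + (52 + 9))*(1/65865) = (2102 + 61)*(1/65865) = 2163*(1/65865) = 721/21955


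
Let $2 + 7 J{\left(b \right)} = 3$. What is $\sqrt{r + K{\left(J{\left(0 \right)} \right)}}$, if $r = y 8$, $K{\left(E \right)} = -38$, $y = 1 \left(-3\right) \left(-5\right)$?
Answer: $\sqrt{82} \approx 9.0554$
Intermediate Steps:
$y = 15$ ($y = \left(-3\right) \left(-5\right) = 15$)
$J{\left(b \right)} = \frac{1}{7}$ ($J{\left(b \right)} = - \frac{2}{7} + \frac{1}{7} \cdot 3 = - \frac{2}{7} + \frac{3}{7} = \frac{1}{7}$)
$r = 120$ ($r = 15 \cdot 8 = 120$)
$\sqrt{r + K{\left(J{\left(0 \right)} \right)}} = \sqrt{120 - 38} = \sqrt{82}$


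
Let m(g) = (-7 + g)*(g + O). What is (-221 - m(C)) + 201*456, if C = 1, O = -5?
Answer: 91411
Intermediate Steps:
m(g) = (-7 + g)*(-5 + g) (m(g) = (-7 + g)*(g - 5) = (-7 + g)*(-5 + g))
(-221 - m(C)) + 201*456 = (-221 - (35 + 1**2 - 12*1)) + 201*456 = (-221 - (35 + 1 - 12)) + 91656 = (-221 - 1*24) + 91656 = (-221 - 24) + 91656 = -245 + 91656 = 91411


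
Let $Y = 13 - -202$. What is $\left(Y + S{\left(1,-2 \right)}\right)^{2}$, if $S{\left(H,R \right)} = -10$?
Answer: $42025$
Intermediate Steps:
$Y = 215$ ($Y = 13 + 202 = 215$)
$\left(Y + S{\left(1,-2 \right)}\right)^{2} = \left(215 - 10\right)^{2} = 205^{2} = 42025$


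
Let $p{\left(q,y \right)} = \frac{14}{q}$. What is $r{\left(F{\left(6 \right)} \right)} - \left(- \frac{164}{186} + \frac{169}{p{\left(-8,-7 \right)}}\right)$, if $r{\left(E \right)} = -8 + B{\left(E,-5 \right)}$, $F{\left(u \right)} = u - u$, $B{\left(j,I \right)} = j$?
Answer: $\frac{58234}{651} \approx 89.453$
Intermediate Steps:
$F{\left(u \right)} = 0$
$r{\left(E \right)} = -8 + E$
$r{\left(F{\left(6 \right)} \right)} - \left(- \frac{164}{186} + \frac{169}{p{\left(-8,-7 \right)}}\right) = \left(-8 + 0\right) - \left(- \frac{164}{186} + \frac{169}{14 \frac{1}{-8}}\right) = -8 - \left(\left(-164\right) \frac{1}{186} + \frac{169}{14 \left(- \frac{1}{8}\right)}\right) = -8 - \left(- \frac{82}{93} + \frac{169}{- \frac{7}{4}}\right) = -8 - \left(- \frac{82}{93} + 169 \left(- \frac{4}{7}\right)\right) = -8 - \left(- \frac{82}{93} - \frac{676}{7}\right) = -8 - - \frac{63442}{651} = -8 + \frac{63442}{651} = \frac{58234}{651}$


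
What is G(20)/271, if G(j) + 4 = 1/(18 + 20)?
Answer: -151/10298 ≈ -0.014663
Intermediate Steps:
G(j) = -151/38 (G(j) = -4 + 1/(18 + 20) = -4 + 1/38 = -151/38)
G(20)/271 = -151/38/271 = -151/38*1/271 = -151/10298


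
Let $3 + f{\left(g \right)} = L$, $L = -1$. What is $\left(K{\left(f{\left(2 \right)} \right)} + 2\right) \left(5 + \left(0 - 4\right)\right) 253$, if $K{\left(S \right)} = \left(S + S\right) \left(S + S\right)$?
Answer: $16698$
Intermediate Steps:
$f{\left(g \right)} = -4$ ($f{\left(g \right)} = -3 - 1 = -4$)
$K{\left(S \right)} = 4 S^{2}$ ($K{\left(S \right)} = 2 S 2 S = 4 S^{2}$)
$\left(K{\left(f{\left(2 \right)} \right)} + 2\right) \left(5 + \left(0 - 4\right)\right) 253 = \left(4 \left(-4\right)^{2} + 2\right) \left(5 + \left(0 - 4\right)\right) 253 = \left(4 \cdot 16 + 2\right) \left(5 + \left(0 - 4\right)\right) 253 = \left(64 + 2\right) \left(5 - 4\right) 253 = 66 \cdot 1 \cdot 253 = 66 \cdot 253 = 16698$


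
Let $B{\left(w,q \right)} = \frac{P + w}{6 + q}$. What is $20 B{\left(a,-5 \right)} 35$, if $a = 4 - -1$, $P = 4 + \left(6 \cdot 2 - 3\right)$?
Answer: $12600$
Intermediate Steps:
$P = 13$ ($P = 4 + \left(12 - 3\right) = 4 + 9 = 13$)
$a = 5$ ($a = 4 + 1 = 5$)
$B{\left(w,q \right)} = \frac{13 + w}{6 + q}$
$20 B{\left(a,-5 \right)} 35 = 20 \frac{13 + 5}{6 - 5} \cdot 35 = 20 \cdot 1^{-1} \cdot 18 \cdot 35 = 20 \cdot 1 \cdot 18 \cdot 35 = 20 \cdot 18 \cdot 35 = 360 \cdot 35 = 12600$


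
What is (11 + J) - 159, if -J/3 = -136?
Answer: 260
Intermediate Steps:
J = 408 (J = -3*(-136) = 408)
(11 + J) - 159 = (11 + 408) - 159 = 419 - 159 = 260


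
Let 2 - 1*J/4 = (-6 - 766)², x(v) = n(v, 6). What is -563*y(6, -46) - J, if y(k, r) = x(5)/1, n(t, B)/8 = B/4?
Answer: 2377172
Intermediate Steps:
n(t, B) = 2*B (n(t, B) = 8*(B/4) = 2*B)
x(v) = 12 (x(v) = 2*6 = 12)
y(k, r) = 12 (y(k, r) = 12/1 = 12*1 = 12)
J = -2383928 (J = 8 - 4*(-6 - 766)² = 8 - 4*(-772)² = 8 - 4*595984 = 8 - 2383936 = -2383928)
-563*y(6, -46) - J = -563*12 - 1*(-2383928) = -6756 + 2383928 = 2377172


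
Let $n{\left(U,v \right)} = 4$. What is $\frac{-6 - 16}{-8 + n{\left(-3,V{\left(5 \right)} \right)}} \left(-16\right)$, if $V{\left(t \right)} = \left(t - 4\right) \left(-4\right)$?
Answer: $-88$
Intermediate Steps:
$V{\left(t \right)} = 16 - 4 t$ ($V{\left(t \right)} = \left(-4 + t\right) \left(-4\right) = 16 - 4 t$)
$\frac{-6 - 16}{-8 + n{\left(-3,V{\left(5 \right)} \right)}} \left(-16\right) = \frac{-6 - 16}{-8 + 4} \left(-16\right) = - \frac{22}{-4} \left(-16\right) = \left(-22\right) \left(- \frac{1}{4}\right) \left(-16\right) = \frac{11}{2} \left(-16\right) = -88$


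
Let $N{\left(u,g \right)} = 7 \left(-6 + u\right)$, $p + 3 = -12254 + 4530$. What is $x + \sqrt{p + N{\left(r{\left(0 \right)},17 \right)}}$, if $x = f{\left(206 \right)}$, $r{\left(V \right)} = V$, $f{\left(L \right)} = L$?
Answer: $206 + i \sqrt{7769} \approx 206.0 + 88.142 i$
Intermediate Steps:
$p = -7727$ ($p = -3 + \left(-12254 + 4530\right) = -3 - 7724 = -7727$)
$N{\left(u,g \right)} = -42 + 7 u$
$x = 206$
$x + \sqrt{p + N{\left(r{\left(0 \right)},17 \right)}} = 206 + \sqrt{-7727 + \left(-42 + 7 \cdot 0\right)} = 206 + \sqrt{-7727 + \left(-42 + 0\right)} = 206 + \sqrt{-7727 - 42} = 206 + \sqrt{-7769} = 206 + i \sqrt{7769}$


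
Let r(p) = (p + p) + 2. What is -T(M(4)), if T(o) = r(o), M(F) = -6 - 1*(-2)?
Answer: 6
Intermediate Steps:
M(F) = -4 (M(F) = -6 + 2 = -4)
r(p) = 2 + 2*p (r(p) = 2*p + 2 = 2 + 2*p)
T(o) = 2 + 2*o
-T(M(4)) = -(2 + 2*(-4)) = -(2 - 8) = -1*(-6) = 6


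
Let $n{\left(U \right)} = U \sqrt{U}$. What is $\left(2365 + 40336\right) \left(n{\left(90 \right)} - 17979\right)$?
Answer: $-767721279 + 11529270 \sqrt{10} \approx -7.3126 \cdot 10^{8}$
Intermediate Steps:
$n{\left(U \right)} = U^{\frac{3}{2}}$
$\left(2365 + 40336\right) \left(n{\left(90 \right)} - 17979\right) = \left(2365 + 40336\right) \left(90^{\frac{3}{2}} - 17979\right) = 42701 \left(270 \sqrt{10} - 17979\right) = 42701 \left(-17979 + 270 \sqrt{10}\right) = -767721279 + 11529270 \sqrt{10}$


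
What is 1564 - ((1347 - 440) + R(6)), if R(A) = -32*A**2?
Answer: 1809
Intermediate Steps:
1564 - ((1347 - 440) + R(6)) = 1564 - ((1347 - 440) - 32*6**2) = 1564 - (907 - 32*36) = 1564 - (907 - 1152) = 1564 - 1*(-245) = 1564 + 245 = 1809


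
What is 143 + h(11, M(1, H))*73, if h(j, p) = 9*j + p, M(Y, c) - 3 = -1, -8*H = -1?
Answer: 7516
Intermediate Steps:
H = 1/8 (H = -1/8*(-1) = 1/8 ≈ 0.12500)
M(Y, c) = 2 (M(Y, c) = 3 - 1 = 2)
h(j, p) = p + 9*j
143 + h(11, M(1, H))*73 = 143 + (2 + 9*11)*73 = 143 + (2 + 99)*73 = 143 + 101*73 = 143 + 7373 = 7516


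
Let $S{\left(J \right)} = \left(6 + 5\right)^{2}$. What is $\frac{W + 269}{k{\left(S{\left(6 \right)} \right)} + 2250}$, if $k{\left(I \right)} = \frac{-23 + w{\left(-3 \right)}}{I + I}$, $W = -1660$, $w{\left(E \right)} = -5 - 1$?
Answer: $- \frac{336622}{544471} \approx -0.61826$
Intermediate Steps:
$S{\left(J \right)} = 121$ ($S{\left(J \right)} = 11^{2} = 121$)
$w{\left(E \right)} = -6$ ($w{\left(E \right)} = -5 - 1 = -6$)
$k{\left(I \right)} = - \frac{29}{2 I}$ ($k{\left(I \right)} = \frac{-23 - 6}{I + I} = - \frac{29}{2 I}$)
$\frac{W + 269}{k{\left(S{\left(6 \right)} \right)} + 2250} = \frac{-1660 + 269}{- \frac{29}{2 \cdot 121} + 2250} = - \frac{1391}{\left(- \frac{29}{2}\right) \frac{1}{121} + 2250} = - \frac{1391}{- \frac{29}{242} + 2250} = - \frac{1391}{\frac{544471}{242}} = \left(-1391\right) \frac{242}{544471} = - \frac{336622}{544471}$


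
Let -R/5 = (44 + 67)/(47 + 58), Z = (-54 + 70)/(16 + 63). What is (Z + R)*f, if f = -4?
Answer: 11244/553 ≈ 20.333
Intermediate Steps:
Z = 16/79 ≈ 0.20253
R = -37/7 (R = -5*(44 + 67)/(47 + 58) = -555/105 = -5*37/35 = -37/7 ≈ -5.2857)
(Z + R)*f = (16/79 - 37/7)*(-4) = -2811/553*(-4) = 11244/553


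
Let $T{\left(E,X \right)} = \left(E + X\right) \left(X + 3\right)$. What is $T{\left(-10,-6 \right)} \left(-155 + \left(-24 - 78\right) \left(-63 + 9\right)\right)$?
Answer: $256944$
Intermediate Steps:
$T{\left(E,X \right)} = \left(3 + X\right) \left(E + X\right)$ ($T{\left(E,X \right)} = \left(E + X\right) \left(3 + X\right) = \left(3 + X\right) \left(E + X\right)$)
$T{\left(-10,-6 \right)} \left(-155 + \left(-24 - 78\right) \left(-63 + 9\right)\right) = \left(\left(-6\right)^{2} + 3 \left(-10\right) + 3 \left(-6\right) - -60\right) \left(-155 + \left(-24 - 78\right) \left(-63 + 9\right)\right) = \left(36 - 30 - 18 + 60\right) \left(-155 - -5508\right) = 48 \left(-155 + 5508\right) = 48 \cdot 5353 = 256944$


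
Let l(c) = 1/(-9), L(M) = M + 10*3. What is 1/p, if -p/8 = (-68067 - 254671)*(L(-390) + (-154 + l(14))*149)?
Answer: -9/541949395312 ≈ -1.6607e-11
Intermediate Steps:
L(M) = 30 + M (L(M) = M + 30 = 30 + M)
l(c) = -1/9
p = -541949395312/9 (p = -8*(-68067 - 254671)*((30 - 390) + (-154 - 1/9)*149) = -(-2581904)*(-360 - 1387/9*149) = -(-2581904)*(-360 - 206663/9) = -(-2581904)*(-209903)/9 = -8*67743674414/9 = -541949395312/9 ≈ -6.0217e+10)
1/p = 1/(-541949395312/9) = -9/541949395312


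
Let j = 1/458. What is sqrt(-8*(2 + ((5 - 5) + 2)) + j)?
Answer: I*sqrt(6711990)/458 ≈ 5.6567*I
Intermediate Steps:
j = 1/458 ≈ 0.0021834
sqrt(-8*(2 + ((5 - 5) + 2)) + j) = sqrt(-8*(2 + ((5 - 5) + 2)) + 1/458) = sqrt(-8*(2 + (0 + 2)) + 1/458) = sqrt(-8*(2 + 2) + 1/458) = sqrt(-8*4 + 1/458) = sqrt(-32 + 1/458) = sqrt(-14655/458) = I*sqrt(6711990)/458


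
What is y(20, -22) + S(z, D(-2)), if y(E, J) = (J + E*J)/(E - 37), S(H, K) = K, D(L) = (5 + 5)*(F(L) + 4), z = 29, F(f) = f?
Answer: 802/17 ≈ 47.176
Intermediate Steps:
D(L) = 40 + 10*L (D(L) = (5 + 5)*(L + 4) = 10*(4 + L) = 40 + 10*L)
y(E, J) = (J + E*J)/(-37 + E)
y(20, -22) + S(z, D(-2)) = -22*(1 + 20)/(-37 + 20) + (40 + 10*(-2)) = -22*21/(-17) + (40 - 20) = -22*(-1/17)*21 + 20 = 462/17 + 20 = 802/17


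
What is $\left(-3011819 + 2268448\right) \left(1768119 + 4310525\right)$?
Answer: $-4518687668924$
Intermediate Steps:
$\left(-3011819 + 2268448\right) \left(1768119 + 4310525\right) = \left(-743371\right) 6078644 = -4518687668924$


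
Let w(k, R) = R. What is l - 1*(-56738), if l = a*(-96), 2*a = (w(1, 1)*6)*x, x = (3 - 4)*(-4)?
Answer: 55586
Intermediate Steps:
x = 4 (x = -1*(-4) = 4)
a = 12 (a = ((1*6)*4)/2 = (6*4)/2 = (1/2)*24 = 12)
l = -1152 (l = 12*(-96) = -1152)
l - 1*(-56738) = -1152 - 1*(-56738) = -1152 + 56738 = 55586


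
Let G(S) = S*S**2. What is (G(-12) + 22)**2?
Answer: 2910436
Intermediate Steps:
G(S) = S**3
(G(-12) + 22)**2 = ((-12)**3 + 22)**2 = (-1728 + 22)**2 = (-1706)**2 = 2910436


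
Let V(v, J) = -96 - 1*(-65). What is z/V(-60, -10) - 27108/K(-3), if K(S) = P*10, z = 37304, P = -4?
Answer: -162953/310 ≈ -525.65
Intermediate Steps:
K(S) = -40 (K(S) = -4*10 = -40)
V(v, J) = -31 (V(v, J) = -96 + 65 = -31)
z/V(-60, -10) - 27108/K(-3) = 37304/(-31) - 27108/(-40) = 37304*(-1/31) - 27108*(-1/40) = -37304/31 + 6777/10 = -162953/310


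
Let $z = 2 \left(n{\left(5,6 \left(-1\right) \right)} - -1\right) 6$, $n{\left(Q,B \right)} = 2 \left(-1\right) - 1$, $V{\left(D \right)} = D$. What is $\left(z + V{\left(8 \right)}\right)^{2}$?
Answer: $256$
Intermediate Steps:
$n{\left(Q,B \right)} = -3$ ($n{\left(Q,B \right)} = -2 - 1 = -3$)
$z = -24$ ($z = 2 \left(-3 - -1\right) 6 = 2 \left(-3 + 1\right) 6 = 2 \left(-2\right) 6 = \left(-4\right) 6 = -24$)
$\left(z + V{\left(8 \right)}\right)^{2} = \left(-24 + 8\right)^{2} = \left(-16\right)^{2} = 256$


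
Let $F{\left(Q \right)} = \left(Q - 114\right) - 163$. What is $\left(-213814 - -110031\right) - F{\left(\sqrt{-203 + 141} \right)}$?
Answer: $-103506 - i \sqrt{62} \approx -1.0351 \cdot 10^{5} - 7.874 i$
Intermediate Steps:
$F{\left(Q \right)} = -277 + Q$ ($F{\left(Q \right)} = \left(-114 + Q\right) - 163 = -277 + Q$)
$\left(-213814 - -110031\right) - F{\left(\sqrt{-203 + 141} \right)} = \left(-213814 - -110031\right) - \left(-277 + \sqrt{-203 + 141}\right) = \left(-213814 + 110031\right) - \left(-277 + \sqrt{-62}\right) = -103783 - \left(-277 + i \sqrt{62}\right) = -103783 + \left(277 - i \sqrt{62}\right) = -103506 - i \sqrt{62}$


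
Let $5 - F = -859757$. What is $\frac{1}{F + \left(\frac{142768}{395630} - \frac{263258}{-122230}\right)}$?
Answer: $\frac{2417892745}{2078818382391449} \approx 1.1631 \cdot 10^{-6}$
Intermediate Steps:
$F = 859762$ ($F = 5 - -859757 = 5 + 859757 = 859762$)
$\frac{1}{F + \left(\frac{142768}{395630} - \frac{263258}{-122230}\right)} = \frac{1}{859762 + \left(\frac{142768}{395630} - \frac{263258}{-122230}\right)} = \frac{1}{859762 + \left(142768 \cdot \frac{1}{395630} - - \frac{131629}{61115}\right)} = \frac{1}{859762 + \left(\frac{71384}{197815} + \frac{131629}{61115}\right)} = \frac{1}{859762 + \frac{6080164759}{2417892745}} = \frac{1}{\frac{2078818382391449}{2417892745}} = \frac{2417892745}{2078818382391449}$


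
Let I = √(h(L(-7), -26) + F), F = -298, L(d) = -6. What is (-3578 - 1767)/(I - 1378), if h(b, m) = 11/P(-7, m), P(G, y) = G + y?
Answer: 22096230/5697547 + 5345*I*√2685/5697547 ≈ 3.8782 + 0.048611*I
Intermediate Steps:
h(b, m) = 11/(-7 + m)
I = I*√2685/3 (I = √(11/(-7 - 26) - 298) = √(11/(-33) - 298) = √(11*(-1/33) - 298) = √(-⅓ - 298) = √(-895/3) = I*√2685/3 ≈ 17.272*I)
(-3578 - 1767)/(I - 1378) = (-3578 - 1767)/(I*√2685/3 - 1378) = -5345/(-1378 + I*√2685/3)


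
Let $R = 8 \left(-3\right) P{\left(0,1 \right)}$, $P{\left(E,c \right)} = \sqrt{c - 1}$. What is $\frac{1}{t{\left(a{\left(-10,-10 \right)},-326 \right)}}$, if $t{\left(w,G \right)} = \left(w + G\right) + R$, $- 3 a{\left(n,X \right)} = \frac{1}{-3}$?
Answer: $- \frac{9}{2933} \approx -0.0030685$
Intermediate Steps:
$a{\left(n,X \right)} = \frac{1}{9}$ ($a{\left(n,X \right)} = - \frac{1}{3 \left(-3\right)} = \left(- \frac{1}{3}\right) \left(- \frac{1}{3}\right) = \frac{1}{9}$)
$P{\left(E,c \right)} = \sqrt{-1 + c}$
$R = 0$ ($R = 8 \left(-3\right) \sqrt{-1 + 1} = - 24 \sqrt{0} = \left(-24\right) 0 = 0$)
$t{\left(w,G \right)} = G + w$ ($t{\left(w,G \right)} = \left(w + G\right) + 0 = \left(G + w\right) + 0 = G + w$)
$\frac{1}{t{\left(a{\left(-10,-10 \right)},-326 \right)}} = \frac{1}{-326 + \frac{1}{9}} = \frac{1}{- \frac{2933}{9}} = - \frac{9}{2933}$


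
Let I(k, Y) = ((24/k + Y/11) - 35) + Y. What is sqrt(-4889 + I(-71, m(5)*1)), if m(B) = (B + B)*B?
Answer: 2*I*sqrt(742595887)/781 ≈ 69.784*I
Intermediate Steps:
m(B) = 2*B**2 (m(B) = (2*B)*B = 2*B**2)
I(k, Y) = -35 + 24/k + 12*Y/11 (I(k, Y) = ((24/k + Y*(1/11)) - 35) + Y = ((24/k + Y/11) - 35) + Y = (-35 + 24/k + Y/11) + Y = -35 + 24/k + 12*Y/11)
sqrt(-4889 + I(-71, m(5)*1)) = sqrt(-4889 + (-35 + 24/(-71) + 12*((2*5**2)*1)/11)) = sqrt(-4889 + (-35 + 24*(-1/71) + 12*((2*25)*1)/11)) = sqrt(-4889 + (-35 - 24/71 + 12*(50*1)/11)) = sqrt(-4889 + (-35 - 24/71 + (12/11)*50)) = sqrt(-4889 + (-35 - 24/71 + 600/11)) = sqrt(-4889 + 15001/781) = sqrt(-3803308/781) = 2*I*sqrt(742595887)/781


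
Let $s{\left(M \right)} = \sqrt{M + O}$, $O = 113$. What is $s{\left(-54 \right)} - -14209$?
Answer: $14209 + \sqrt{59} \approx 14217.0$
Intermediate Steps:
$s{\left(M \right)} = \sqrt{113 + M}$ ($s{\left(M \right)} = \sqrt{M + 113} = \sqrt{113 + M}$)
$s{\left(-54 \right)} - -14209 = \sqrt{113 - 54} - -14209 = \sqrt{59} + 14209 = 14209 + \sqrt{59}$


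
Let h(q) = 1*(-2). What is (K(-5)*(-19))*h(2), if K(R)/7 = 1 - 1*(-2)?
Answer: 798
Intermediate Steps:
h(q) = -2
K(R) = 21 (K(R) = 7*(1 - 1*(-2)) = 7*(1 + 2) = 7*3 = 21)
(K(-5)*(-19))*h(2) = (21*(-19))*(-2) = -399*(-2) = 798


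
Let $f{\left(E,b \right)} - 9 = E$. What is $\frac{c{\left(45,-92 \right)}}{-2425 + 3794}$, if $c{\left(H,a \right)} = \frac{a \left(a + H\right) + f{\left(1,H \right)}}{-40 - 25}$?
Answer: $- \frac{4334}{88985} \approx -0.048705$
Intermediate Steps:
$f{\left(E,b \right)} = 9 + E$
$c{\left(H,a \right)} = - \frac{2}{13} - \frac{a \left(H + a\right)}{65}$ ($c{\left(H,a \right)} = \frac{a \left(a + H\right) + \left(9 + 1\right)}{-40 - 25} = \frac{a \left(H + a\right) + 10}{-65} = \left(10 + a \left(H + a\right)\right) \left(- \frac{1}{65}\right) = - \frac{2}{13} - \frac{a \left(H + a\right)}{65}$)
$\frac{c{\left(45,-92 \right)}}{-2425 + 3794} = \frac{- \frac{2}{13} - \frac{\left(-92\right)^{2}}{65} - \frac{9}{13} \left(-92\right)}{-2425 + 3794} = \frac{- \frac{2}{13} - \frac{8464}{65} + \frac{828}{13}}{1369} = \left(- \frac{2}{13} - \frac{8464}{65} + \frac{828}{13}\right) \frac{1}{1369} = \left(- \frac{4334}{65}\right) \frac{1}{1369} = - \frac{4334}{88985}$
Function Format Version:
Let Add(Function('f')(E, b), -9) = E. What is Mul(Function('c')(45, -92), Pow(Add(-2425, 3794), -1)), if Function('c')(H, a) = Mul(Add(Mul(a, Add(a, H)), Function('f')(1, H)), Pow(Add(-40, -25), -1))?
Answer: Rational(-4334, 88985) ≈ -0.048705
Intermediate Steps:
Function('f')(E, b) = Add(9, E)
Function('c')(H, a) = Add(Rational(-2, 13), Mul(Rational(-1, 65), a, Add(H, a))) (Function('c')(H, a) = Mul(Add(Mul(a, Add(a, H)), Add(9, 1)), Pow(Add(-40, -25), -1)) = Mul(Add(Mul(a, Add(H, a)), 10), Pow(-65, -1)) = Mul(Add(10, Mul(a, Add(H, a))), Rational(-1, 65)) = Add(Rational(-2, 13), Mul(Rational(-1, 65), a, Add(H, a))))
Mul(Function('c')(45, -92), Pow(Add(-2425, 3794), -1)) = Mul(Add(Rational(-2, 13), Mul(Rational(-1, 65), Pow(-92, 2)), Mul(Rational(-1, 65), 45, -92)), Pow(Add(-2425, 3794), -1)) = Mul(Add(Rational(-2, 13), Mul(Rational(-1, 65), 8464), Rational(828, 13)), Pow(1369, -1)) = Mul(Add(Rational(-2, 13), Rational(-8464, 65), Rational(828, 13)), Rational(1, 1369)) = Mul(Rational(-4334, 65), Rational(1, 1369)) = Rational(-4334, 88985)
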